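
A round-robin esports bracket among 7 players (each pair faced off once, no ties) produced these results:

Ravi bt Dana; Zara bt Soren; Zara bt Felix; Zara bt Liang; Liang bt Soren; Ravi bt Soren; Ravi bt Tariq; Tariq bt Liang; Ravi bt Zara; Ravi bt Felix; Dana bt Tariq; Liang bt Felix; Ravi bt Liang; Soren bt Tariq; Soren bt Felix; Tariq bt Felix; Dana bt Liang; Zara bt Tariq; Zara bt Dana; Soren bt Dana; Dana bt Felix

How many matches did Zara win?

5

Zara's results: beat Liang, Felix, Tariq, Dana, Soren; lost to Ravi.
That is 5 wins.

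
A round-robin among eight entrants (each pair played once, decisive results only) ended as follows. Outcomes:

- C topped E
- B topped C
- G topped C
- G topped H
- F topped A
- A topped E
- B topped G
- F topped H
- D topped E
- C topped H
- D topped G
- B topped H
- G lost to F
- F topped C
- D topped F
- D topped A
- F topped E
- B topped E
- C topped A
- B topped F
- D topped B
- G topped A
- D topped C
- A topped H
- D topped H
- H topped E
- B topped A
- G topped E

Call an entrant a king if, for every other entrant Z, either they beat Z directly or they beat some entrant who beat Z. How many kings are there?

1

A cannot reach B, C, D, F, G in two steps.
B cannot reach D in two steps.
C cannot reach B, D, F, G in two steps.
D reaches everyone (king).
E cannot reach A, B, C, D, F, G, H in two steps.
F cannot reach B, D in two steps.
G cannot reach B, D, F in two steps.
H cannot reach A, B, C, D, F, G in two steps.
Kings: D — 1.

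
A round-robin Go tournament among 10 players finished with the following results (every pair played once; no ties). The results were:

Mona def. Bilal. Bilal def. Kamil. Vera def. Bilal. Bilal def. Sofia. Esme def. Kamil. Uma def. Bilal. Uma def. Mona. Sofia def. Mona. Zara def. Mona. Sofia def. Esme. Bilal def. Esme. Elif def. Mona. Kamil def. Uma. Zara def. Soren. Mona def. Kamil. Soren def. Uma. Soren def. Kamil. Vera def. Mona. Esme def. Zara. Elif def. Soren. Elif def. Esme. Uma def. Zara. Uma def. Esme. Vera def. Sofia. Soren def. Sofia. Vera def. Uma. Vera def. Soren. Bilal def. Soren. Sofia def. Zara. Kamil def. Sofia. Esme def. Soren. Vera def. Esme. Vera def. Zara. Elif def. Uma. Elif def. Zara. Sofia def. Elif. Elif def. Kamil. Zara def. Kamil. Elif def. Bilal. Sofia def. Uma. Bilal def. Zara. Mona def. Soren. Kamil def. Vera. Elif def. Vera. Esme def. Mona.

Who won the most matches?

Win totals: Zara 3, Bilal 5, Kamil 3, Soren 3, Vera 7, Uma 4, Sofia 5, Elif 8, Mona 3, Esme 4.
Elif leads with 8 wins (next highest: 7).

Elif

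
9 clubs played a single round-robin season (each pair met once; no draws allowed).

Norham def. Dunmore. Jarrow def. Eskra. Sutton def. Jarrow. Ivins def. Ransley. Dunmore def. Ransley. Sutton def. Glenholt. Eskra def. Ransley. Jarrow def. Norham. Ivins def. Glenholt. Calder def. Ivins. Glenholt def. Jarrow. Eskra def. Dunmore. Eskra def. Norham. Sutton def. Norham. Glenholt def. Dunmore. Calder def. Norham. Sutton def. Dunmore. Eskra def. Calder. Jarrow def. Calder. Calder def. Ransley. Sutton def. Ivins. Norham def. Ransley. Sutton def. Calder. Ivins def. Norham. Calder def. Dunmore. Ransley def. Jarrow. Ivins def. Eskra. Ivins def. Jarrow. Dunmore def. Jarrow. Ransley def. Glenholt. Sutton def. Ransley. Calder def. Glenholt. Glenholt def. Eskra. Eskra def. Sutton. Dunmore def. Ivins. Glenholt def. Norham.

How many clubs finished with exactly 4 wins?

Win totals: Ransley 2, Sutton 7, Norham 2, Calder 5, Jarrow 3, Dunmore 3, Eskra 5, Ivins 5, Glenholt 4.
Exactly 4: Glenholt — 1 club.

1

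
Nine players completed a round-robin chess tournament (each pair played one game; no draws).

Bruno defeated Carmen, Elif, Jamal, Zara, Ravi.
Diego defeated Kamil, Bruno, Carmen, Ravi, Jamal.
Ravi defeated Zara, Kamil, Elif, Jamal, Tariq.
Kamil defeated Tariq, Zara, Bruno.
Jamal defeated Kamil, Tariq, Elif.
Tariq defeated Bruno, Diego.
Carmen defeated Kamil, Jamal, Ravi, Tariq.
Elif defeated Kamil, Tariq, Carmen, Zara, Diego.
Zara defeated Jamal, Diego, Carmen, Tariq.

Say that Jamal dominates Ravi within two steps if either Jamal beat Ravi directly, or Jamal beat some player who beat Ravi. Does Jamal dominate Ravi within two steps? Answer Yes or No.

No

Jamal did not beat Ravi directly.
Jamal beat Elif, Kamil, Tariq, but each of them lost to Ravi. No two-step path.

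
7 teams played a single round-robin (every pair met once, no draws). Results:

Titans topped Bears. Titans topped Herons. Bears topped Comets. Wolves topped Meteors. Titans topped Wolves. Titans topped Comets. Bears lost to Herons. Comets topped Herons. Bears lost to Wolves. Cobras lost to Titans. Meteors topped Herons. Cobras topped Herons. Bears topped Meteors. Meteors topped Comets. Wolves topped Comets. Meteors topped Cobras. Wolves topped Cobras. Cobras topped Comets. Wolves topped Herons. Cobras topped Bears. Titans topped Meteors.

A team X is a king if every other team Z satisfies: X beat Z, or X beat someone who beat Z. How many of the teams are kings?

Titans reaches everyone (king).
Bears cannot reach Titans, Wolves in two steps.
Cobras cannot reach Titans, Wolves in two steps.
Herons cannot reach Titans, Cobras, Wolves in two steps.
Comets cannot reach Titans, Cobras, Wolves, Meteors in two steps.
Wolves cannot reach Titans in two steps.
Meteors cannot reach Titans, Wolves in two steps.
Kings: Titans — 1.

1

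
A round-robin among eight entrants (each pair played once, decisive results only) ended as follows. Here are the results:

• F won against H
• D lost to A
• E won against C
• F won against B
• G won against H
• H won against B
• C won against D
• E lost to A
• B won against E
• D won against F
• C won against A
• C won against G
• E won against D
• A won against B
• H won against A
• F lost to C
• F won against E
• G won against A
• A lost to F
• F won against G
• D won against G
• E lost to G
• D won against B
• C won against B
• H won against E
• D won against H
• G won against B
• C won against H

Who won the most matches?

Win totals: A 3, B 1, C 6, D 4, E 2, F 5, G 4, H 3.
C leads with 6 wins (next highest: 5).

C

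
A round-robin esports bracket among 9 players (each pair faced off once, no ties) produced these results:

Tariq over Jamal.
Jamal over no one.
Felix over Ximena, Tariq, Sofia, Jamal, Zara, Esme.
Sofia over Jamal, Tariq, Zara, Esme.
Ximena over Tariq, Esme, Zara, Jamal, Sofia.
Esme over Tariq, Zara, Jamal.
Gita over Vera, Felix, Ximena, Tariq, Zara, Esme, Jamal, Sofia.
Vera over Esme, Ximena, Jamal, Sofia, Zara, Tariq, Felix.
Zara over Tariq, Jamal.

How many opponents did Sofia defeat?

4

Sofia's results: beat Esme, Tariq, Jamal, Zara; lost to Gita, Vera, Felix, Ximena.
That is 4 wins.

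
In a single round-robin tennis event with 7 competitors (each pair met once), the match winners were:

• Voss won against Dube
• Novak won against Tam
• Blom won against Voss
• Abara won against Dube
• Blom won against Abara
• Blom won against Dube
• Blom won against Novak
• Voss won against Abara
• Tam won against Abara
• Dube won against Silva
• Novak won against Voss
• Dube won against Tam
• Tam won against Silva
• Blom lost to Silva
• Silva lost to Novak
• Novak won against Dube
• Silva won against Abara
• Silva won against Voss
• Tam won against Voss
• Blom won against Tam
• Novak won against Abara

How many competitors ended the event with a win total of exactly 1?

1

Win totals: Tam 3, Abara 1, Voss 2, Novak 5, Dube 2, Blom 5, Silva 3.
Exactly 1: Abara — 1 competitor.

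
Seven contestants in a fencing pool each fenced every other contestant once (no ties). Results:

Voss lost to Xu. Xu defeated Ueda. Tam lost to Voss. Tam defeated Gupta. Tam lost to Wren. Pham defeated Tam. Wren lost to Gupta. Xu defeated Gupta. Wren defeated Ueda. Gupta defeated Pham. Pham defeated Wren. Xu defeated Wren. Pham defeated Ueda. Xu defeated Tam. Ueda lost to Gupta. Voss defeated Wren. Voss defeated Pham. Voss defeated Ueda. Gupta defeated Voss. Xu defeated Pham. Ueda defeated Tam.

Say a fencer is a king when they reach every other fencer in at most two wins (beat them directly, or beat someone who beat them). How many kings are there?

Xu reaches everyone (king).
Gupta cannot reach Xu in two steps.
Voss cannot reach Xu in two steps.
Ueda cannot reach Xu, Voss, Wren, Pham in two steps.
Tam cannot reach Xu in two steps.
Wren cannot reach Xu, Voss, Pham in two steps.
Pham cannot reach Xu, Voss in two steps.
Kings: Xu — 1.

1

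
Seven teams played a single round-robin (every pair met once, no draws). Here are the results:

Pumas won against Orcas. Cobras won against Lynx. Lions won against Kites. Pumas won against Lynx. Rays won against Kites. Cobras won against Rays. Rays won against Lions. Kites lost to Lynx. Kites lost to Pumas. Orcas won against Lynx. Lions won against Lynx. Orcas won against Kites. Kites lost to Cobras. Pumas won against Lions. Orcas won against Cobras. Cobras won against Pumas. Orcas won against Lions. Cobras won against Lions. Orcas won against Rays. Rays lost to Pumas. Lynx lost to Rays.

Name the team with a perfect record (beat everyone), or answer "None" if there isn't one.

None

Highest win total is Pumas with 5 (out of 6 possible).
Pumas lost to Cobras, so no team went undefeated.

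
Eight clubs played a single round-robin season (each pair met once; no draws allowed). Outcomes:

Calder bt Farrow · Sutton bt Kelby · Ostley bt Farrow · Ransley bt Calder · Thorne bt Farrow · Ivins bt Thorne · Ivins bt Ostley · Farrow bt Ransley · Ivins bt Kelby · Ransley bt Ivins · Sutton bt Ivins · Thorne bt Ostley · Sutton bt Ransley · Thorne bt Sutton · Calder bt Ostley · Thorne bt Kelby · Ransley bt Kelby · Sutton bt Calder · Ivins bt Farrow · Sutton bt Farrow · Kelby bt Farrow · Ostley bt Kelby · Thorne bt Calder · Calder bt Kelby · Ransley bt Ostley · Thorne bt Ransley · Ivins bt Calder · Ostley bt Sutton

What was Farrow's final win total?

Farrow's results: beat Ransley; lost to Thorne, Calder, Ivins, Kelby, Sutton, Ostley.
That is 1 win.

1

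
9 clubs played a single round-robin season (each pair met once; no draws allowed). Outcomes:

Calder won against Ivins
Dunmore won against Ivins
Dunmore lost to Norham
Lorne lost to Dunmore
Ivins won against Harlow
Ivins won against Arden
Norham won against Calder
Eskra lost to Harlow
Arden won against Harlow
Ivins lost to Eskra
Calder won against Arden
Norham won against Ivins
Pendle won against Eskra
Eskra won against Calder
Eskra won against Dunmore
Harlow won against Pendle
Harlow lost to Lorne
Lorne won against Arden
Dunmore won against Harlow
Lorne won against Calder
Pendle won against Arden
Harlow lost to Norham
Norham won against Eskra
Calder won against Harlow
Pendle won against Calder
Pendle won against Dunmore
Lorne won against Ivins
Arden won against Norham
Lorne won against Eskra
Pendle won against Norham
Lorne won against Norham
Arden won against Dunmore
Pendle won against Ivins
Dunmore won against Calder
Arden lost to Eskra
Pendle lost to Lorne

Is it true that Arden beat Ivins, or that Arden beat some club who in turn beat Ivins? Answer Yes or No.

Arden did not beat Ivins directly.
Arden beat Dunmore, Harlow, Norham. Of those, Dunmore beat Ivins.

Yes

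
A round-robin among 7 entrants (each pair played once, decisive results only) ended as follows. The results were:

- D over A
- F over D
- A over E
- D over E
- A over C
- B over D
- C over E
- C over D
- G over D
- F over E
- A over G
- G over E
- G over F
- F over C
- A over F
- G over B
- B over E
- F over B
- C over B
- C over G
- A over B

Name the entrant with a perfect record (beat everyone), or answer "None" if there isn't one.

Highest win total is A with 5 (out of 6 possible).
A lost to D, so no entrant went undefeated.

None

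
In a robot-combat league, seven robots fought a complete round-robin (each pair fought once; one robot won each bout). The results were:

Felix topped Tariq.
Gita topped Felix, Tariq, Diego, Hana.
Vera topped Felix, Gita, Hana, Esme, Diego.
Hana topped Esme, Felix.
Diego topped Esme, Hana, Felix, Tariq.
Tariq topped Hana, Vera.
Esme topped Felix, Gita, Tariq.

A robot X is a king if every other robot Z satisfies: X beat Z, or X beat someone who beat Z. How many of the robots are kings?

Tariq reaches everyone (king).
Diego reaches everyone (king).
Vera reaches everyone (king).
Gita reaches everyone (king).
Felix cannot reach Diego, Gita, Esme in two steps.
Esme reaches everyone (king).
Hana cannot reach Diego, Vera in two steps.
Kings: Tariq, Diego, Vera, Gita, Esme — 5.

5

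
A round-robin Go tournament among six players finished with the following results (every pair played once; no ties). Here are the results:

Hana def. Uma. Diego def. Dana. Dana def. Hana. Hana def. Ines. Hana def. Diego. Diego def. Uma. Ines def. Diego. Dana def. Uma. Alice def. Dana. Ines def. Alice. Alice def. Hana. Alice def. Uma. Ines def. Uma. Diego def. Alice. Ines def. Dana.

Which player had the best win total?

Win totals: Dana 2, Alice 3, Uma 0, Ines 4, Hana 3, Diego 3.
Ines leads with 4 wins (next highest: 3).

Ines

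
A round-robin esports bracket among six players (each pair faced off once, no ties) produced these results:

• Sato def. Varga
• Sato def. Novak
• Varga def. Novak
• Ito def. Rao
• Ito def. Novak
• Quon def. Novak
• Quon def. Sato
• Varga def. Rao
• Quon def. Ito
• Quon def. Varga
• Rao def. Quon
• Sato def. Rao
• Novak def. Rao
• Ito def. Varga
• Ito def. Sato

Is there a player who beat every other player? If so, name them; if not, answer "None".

Highest win total is Quon with 4 (out of 5 possible).
Quon lost to Rao, so no player went undefeated.

None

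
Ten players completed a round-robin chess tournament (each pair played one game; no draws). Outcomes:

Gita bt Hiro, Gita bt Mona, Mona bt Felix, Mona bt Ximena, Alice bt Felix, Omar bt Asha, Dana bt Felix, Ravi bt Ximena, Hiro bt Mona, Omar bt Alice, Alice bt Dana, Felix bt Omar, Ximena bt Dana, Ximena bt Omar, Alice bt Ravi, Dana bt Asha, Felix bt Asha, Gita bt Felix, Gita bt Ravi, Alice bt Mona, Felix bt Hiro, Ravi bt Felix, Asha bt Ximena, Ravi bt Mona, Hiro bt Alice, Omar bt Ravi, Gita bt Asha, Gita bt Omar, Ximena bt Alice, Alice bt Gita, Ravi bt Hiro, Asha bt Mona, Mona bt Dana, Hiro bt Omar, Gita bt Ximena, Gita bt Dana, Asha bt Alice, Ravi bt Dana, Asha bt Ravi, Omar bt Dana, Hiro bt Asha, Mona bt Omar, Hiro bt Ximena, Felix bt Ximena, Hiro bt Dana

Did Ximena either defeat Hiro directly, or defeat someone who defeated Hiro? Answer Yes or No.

No

Ximena did not beat Hiro directly.
Ximena beat Omar, Dana, Alice, but each of them lost to Hiro. No two-step path.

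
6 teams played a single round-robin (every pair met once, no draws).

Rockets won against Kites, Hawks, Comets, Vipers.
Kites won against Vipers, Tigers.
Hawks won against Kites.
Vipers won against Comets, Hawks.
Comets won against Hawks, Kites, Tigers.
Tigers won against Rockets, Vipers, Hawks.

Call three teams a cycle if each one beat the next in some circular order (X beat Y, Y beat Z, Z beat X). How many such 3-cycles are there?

Of the C(6,3) = 20 triples, the cyclic ones are: {Tigers, Kites, Hawks}; {Tigers, Kites, Rockets}; {Tigers, Vipers, Comets}; {Tigers, Comets, Rockets}; {Kites, Vipers, Hawks}; {Kites, Vipers, Comets}.
That is 6.

6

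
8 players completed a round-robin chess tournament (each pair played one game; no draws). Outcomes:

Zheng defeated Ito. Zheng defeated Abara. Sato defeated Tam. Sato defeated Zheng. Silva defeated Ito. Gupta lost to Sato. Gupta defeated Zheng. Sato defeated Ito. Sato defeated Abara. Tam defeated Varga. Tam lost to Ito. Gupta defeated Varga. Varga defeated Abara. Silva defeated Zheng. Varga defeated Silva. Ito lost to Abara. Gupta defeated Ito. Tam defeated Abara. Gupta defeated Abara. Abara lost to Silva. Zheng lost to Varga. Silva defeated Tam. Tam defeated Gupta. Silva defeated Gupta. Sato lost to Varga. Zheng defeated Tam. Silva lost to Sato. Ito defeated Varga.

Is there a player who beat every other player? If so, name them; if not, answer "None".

Highest win total is Sato with 6 (out of 7 possible).
Sato lost to Varga, so no player went undefeated.

None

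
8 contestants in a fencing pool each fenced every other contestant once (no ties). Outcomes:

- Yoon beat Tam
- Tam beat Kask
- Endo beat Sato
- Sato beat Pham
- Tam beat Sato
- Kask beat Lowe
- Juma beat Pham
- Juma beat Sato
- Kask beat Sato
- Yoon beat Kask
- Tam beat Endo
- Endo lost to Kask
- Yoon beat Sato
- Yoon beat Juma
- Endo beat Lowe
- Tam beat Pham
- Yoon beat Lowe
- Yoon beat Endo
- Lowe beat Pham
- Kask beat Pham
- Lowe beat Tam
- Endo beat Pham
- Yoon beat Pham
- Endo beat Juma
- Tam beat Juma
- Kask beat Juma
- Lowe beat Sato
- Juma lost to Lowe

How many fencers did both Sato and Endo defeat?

Sato beat: Pham.
Endo beat: Juma, Lowe, Pham, Sato.
Both beat: Pham — 1.

1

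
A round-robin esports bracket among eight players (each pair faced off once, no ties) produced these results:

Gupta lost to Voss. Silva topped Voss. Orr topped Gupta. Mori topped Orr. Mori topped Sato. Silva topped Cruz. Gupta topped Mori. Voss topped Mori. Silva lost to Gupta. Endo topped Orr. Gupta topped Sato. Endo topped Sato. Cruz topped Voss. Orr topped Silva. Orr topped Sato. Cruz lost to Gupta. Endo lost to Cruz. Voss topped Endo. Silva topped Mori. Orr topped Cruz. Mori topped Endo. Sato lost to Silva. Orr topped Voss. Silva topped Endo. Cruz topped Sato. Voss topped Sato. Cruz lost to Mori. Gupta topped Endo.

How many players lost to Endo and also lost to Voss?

Endo beat: Orr, Sato.
Voss beat: Gupta, Sato, Endo, Mori.
Both beat: Sato — 1.

1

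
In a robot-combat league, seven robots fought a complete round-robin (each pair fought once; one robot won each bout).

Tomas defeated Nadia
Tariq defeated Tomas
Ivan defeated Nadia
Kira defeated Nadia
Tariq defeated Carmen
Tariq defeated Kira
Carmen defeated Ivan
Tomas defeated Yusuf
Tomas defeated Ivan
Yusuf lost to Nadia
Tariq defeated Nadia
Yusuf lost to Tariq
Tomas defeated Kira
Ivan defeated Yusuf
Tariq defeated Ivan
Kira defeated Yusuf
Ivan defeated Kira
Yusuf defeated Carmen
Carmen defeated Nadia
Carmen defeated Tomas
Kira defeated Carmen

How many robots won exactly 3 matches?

Win totals: Kira 3, Nadia 1, Tariq 6, Carmen 3, Yusuf 1, Tomas 4, Ivan 3.
Exactly 3: Kira, Carmen, Ivan — 3 robots.

3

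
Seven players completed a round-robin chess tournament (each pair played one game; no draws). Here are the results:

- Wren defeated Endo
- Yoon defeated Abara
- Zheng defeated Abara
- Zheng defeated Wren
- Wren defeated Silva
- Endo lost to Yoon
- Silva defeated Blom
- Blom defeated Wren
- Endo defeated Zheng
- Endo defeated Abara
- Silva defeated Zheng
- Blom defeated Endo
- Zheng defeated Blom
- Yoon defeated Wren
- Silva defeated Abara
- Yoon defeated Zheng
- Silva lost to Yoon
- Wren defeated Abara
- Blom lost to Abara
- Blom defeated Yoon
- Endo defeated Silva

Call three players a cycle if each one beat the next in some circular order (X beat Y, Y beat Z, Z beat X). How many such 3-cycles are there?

10

Win totals: Zheng 3, Wren 3, Yoon 5, Abara 1, Blom 3, Silva 3, Endo 3.
A player with w wins dominates both others in C(w,2) triples; summing gives 3 + 3 + 10 + 0 + 3 + 3 + 3 = 25 transitive triples.
Total triples C(7,3) = 35, so cyclic triples = 35 − 25 = 10.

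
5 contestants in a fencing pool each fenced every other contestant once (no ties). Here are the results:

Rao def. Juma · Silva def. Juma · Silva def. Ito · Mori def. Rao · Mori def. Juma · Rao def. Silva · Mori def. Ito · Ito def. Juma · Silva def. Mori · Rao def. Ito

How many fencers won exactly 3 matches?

Win totals: Ito 1, Rao 3, Juma 0, Mori 3, Silva 3.
Exactly 3: Rao, Mori, Silva — 3 fencers.

3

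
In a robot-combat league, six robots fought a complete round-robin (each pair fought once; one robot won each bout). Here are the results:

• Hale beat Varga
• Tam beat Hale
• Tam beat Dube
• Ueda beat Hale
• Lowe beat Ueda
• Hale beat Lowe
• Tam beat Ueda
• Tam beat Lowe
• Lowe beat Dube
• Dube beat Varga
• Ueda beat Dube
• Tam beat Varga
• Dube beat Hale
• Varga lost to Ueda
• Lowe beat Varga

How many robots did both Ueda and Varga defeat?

Ueda beat: Dube, Varga, Hale.
Varga beat: no one.
No one was beaten by both.

0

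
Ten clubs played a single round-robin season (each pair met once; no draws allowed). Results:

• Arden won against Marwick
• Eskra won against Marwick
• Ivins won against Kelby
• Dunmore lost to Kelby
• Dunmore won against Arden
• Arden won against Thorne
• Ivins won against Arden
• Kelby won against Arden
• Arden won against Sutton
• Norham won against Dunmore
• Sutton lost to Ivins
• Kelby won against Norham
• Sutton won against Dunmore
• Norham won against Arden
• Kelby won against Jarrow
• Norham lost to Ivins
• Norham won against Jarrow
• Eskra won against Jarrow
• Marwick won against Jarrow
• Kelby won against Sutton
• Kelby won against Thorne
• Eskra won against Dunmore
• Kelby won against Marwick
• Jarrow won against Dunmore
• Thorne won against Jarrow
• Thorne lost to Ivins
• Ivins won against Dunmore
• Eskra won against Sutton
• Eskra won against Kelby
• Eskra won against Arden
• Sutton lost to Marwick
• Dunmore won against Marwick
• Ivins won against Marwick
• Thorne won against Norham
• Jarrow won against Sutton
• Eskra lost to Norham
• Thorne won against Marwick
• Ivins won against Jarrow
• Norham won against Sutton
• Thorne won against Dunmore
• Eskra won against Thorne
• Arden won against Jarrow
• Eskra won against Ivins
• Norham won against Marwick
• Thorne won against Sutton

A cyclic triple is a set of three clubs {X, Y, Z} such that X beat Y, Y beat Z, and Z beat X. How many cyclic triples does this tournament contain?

9

Win totals: Sutton 1, Marwick 2, Dunmore 2, Arden 4, Norham 6, Ivins 8, Thorne 5, Eskra 8, Kelby 7, Jarrow 2.
A club with w wins dominates both others in C(w,2) triples; summing gives 0 + 1 + 1 + 6 + 15 + 28 + 10 + 28 + 21 + 1 = 111 transitive triples.
Total triples C(10,3) = 120, so cyclic triples = 120 − 111 = 9.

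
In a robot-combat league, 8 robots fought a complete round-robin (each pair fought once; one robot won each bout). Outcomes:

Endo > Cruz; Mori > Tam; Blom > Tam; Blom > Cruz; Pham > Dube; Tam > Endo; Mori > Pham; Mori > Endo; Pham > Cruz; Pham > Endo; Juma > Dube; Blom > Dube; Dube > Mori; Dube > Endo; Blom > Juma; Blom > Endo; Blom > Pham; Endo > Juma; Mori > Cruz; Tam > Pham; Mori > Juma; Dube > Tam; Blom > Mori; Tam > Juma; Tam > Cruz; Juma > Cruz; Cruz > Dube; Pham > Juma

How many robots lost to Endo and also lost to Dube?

Endo beat: Cruz, Juma.
Dube beat: Tam, Mori, Endo.
No one was beaten by both.

0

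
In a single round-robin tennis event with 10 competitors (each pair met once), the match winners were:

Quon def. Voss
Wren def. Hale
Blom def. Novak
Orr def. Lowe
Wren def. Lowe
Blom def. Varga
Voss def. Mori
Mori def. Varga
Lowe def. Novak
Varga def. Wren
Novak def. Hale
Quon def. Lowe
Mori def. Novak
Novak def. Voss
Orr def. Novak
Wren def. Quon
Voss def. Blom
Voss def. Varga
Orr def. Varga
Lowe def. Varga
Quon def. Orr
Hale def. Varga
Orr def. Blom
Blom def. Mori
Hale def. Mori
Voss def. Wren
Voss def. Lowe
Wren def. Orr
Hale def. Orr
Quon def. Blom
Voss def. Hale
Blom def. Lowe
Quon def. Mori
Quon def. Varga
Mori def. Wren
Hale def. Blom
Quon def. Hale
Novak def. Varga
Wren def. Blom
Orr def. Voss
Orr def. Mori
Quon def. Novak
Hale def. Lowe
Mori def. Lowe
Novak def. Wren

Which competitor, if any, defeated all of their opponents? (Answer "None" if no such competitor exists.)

Highest win total is Quon with 8 (out of 9 possible).
Quon lost to Wren, so no competitor went undefeated.

None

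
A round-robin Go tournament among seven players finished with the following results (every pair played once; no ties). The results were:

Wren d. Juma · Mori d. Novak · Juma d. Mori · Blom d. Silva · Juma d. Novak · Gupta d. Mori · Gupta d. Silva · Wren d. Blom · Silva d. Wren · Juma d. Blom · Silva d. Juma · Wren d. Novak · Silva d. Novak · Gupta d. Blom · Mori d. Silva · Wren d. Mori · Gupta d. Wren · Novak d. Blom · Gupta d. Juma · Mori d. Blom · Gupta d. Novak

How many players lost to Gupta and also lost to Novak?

Gupta beat: Blom, Mori, Wren, Juma, Novak, Silva.
Novak beat: Blom.
Both beat: Blom — 1.

1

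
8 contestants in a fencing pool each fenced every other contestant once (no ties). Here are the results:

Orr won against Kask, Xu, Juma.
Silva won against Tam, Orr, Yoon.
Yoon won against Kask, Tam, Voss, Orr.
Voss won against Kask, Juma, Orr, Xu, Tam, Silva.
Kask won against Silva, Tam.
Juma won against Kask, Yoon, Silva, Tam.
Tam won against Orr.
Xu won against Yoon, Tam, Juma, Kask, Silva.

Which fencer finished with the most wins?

Voss

Win totals: Yoon 4, Orr 3, Xu 5, Tam 1, Voss 6, Silva 3, Kask 2, Juma 4.
Voss leads with 6 wins (next highest: 5).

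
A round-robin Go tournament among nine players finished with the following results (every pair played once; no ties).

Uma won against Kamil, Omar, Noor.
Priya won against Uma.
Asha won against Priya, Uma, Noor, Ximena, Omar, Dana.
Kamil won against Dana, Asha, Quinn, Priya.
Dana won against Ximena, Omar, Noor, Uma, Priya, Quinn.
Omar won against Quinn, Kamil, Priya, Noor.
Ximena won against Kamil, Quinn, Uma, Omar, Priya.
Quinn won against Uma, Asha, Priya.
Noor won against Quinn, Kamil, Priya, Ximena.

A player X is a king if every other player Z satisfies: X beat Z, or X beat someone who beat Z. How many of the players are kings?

Asha reaches everyone (king).
Kamil reaches everyone (king).
Noor reaches everyone (king).
Dana reaches everyone (king).
Ximena reaches everyone (king).
Quinn reaches everyone (king).
Omar reaches everyone (king).
Priya cannot reach Asha, Dana, Ximena, Quinn in two steps.
Uma reaches everyone (king).
Kings: Asha, Kamil, Noor, Dana, Ximena, Quinn, Omar, Uma — 8.

8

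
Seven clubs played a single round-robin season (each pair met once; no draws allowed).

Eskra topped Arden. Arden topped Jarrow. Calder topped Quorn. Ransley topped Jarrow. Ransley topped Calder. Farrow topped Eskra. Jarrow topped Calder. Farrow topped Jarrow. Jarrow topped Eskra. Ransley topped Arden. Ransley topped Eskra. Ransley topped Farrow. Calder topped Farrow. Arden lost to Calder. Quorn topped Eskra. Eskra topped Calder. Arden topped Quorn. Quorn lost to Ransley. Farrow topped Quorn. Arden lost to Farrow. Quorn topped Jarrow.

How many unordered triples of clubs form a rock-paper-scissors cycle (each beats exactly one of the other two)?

Win totals: Farrow 4, Eskra 2, Ransley 6, Jarrow 2, Calder 3, Quorn 2, Arden 2.
A club with w wins dominates both others in C(w,2) triples; summing gives 6 + 1 + 15 + 1 + 3 + 1 + 1 = 28 transitive triples.
Total triples C(7,3) = 35, so cyclic triples = 35 − 28 = 7.

7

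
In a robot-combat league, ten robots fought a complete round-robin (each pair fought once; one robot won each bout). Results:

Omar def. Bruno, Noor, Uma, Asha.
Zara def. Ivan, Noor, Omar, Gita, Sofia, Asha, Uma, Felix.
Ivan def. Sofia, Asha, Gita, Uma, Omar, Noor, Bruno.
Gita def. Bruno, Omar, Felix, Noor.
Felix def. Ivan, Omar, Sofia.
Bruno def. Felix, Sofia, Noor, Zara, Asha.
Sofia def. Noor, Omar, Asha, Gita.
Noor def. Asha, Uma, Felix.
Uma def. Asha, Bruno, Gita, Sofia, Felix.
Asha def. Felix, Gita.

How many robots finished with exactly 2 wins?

1

Win totals: Sofia 4, Noor 3, Felix 3, Gita 4, Zara 8, Uma 5, Bruno 5, Asha 2, Ivan 7, Omar 4.
Exactly 2: Asha — 1 robot.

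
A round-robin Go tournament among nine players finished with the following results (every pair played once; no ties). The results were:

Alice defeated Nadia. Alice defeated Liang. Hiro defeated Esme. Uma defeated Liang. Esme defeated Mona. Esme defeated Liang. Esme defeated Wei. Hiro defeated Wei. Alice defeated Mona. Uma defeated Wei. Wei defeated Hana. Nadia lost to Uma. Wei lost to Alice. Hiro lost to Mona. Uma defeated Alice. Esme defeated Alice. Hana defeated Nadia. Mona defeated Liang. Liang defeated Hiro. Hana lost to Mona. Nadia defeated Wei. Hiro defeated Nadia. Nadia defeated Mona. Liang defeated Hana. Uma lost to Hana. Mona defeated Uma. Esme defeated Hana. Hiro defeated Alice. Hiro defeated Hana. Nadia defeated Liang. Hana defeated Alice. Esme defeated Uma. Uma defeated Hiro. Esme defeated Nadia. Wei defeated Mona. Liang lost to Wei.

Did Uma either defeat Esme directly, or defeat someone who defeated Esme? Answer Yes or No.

Uma did not beat Esme directly.
Uma beat Hiro, Liang, Alice, Wei, Nadia. Of those, Hiro beat Esme.

Yes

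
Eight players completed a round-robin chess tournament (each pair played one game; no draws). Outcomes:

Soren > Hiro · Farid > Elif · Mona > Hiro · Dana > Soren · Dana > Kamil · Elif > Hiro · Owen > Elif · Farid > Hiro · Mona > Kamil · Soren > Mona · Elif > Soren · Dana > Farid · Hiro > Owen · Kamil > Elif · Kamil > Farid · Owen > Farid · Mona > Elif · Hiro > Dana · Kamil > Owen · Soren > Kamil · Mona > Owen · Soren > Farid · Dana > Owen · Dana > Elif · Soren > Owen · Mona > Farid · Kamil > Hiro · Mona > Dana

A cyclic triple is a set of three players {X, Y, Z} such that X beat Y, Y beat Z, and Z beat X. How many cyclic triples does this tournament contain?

Win totals: Dana 5, Soren 5, Owen 2, Kamil 4, Farid 2, Mona 6, Hiro 2, Elif 2.
A player with w wins dominates both others in C(w,2) triples; summing gives 10 + 10 + 1 + 6 + 1 + 15 + 1 + 1 = 45 transitive triples.
Total triples C(8,3) = 56, so cyclic triples = 56 − 45 = 11.

11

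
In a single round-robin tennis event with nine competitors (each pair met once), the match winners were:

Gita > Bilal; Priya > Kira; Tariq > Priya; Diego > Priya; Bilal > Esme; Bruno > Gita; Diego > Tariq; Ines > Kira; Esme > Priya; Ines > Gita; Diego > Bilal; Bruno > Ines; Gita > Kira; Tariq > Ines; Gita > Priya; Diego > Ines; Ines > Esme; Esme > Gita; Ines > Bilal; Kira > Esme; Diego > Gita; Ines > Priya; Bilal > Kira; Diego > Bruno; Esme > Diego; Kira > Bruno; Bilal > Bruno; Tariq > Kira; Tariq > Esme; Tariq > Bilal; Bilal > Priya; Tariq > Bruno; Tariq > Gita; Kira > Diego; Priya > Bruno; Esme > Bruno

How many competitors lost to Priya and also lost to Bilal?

2

Priya beat: Bruno, Kira.
Bilal beat: Priya, Bruno, Kira, Esme.
Both beat: Bruno, Kira — 2.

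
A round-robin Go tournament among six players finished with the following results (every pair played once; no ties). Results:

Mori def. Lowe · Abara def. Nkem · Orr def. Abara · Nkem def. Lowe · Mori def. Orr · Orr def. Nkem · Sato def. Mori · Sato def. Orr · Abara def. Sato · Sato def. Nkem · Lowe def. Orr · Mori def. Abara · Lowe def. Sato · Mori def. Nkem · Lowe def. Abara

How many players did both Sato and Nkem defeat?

0

Sato beat: Nkem, Orr, Mori.
Nkem beat: Lowe.
No one was beaten by both.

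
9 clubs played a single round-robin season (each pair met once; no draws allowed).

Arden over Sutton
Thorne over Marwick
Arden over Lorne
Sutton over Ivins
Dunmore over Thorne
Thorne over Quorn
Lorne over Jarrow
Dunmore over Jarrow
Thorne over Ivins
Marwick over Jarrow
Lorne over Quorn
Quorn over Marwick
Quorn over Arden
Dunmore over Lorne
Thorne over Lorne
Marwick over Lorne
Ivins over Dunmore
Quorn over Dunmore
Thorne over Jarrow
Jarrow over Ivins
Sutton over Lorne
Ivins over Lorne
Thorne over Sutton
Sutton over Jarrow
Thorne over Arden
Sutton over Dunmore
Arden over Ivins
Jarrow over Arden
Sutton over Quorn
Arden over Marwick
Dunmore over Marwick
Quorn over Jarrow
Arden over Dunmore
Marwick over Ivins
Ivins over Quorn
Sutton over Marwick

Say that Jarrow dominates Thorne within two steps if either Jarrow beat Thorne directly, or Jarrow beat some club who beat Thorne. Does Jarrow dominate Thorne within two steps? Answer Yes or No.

No

Jarrow did not beat Thorne directly.
Jarrow beat Ivins, Arden, but each of them lost to Thorne. No two-step path.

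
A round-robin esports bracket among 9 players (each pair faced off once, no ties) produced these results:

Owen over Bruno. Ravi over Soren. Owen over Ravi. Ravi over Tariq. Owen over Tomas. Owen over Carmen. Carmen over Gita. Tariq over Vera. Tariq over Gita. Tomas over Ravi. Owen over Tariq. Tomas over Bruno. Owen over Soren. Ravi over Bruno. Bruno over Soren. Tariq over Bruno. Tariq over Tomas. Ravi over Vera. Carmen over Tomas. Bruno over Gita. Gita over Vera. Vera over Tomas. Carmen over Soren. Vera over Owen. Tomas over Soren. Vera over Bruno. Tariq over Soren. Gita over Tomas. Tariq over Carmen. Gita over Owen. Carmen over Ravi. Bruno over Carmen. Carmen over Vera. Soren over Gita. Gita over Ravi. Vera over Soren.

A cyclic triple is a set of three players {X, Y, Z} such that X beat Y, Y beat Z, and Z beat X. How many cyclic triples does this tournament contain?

Win totals: Carmen 5, Soren 1, Tomas 3, Bruno 3, Owen 6, Ravi 4, Gita 4, Tariq 6, Vera 4.
A player with w wins dominates both others in C(w,2) triples; summing gives 10 + 0 + 3 + 3 + 15 + 6 + 6 + 15 + 6 = 64 transitive triples.
Total triples C(9,3) = 84, so cyclic triples = 84 − 64 = 20.

20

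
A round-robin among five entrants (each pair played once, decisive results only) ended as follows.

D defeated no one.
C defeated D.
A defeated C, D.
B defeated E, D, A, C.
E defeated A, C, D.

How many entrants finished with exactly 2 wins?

1

Win totals: A 2, B 4, C 1, D 0, E 3.
Exactly 2: A — 1 entrant.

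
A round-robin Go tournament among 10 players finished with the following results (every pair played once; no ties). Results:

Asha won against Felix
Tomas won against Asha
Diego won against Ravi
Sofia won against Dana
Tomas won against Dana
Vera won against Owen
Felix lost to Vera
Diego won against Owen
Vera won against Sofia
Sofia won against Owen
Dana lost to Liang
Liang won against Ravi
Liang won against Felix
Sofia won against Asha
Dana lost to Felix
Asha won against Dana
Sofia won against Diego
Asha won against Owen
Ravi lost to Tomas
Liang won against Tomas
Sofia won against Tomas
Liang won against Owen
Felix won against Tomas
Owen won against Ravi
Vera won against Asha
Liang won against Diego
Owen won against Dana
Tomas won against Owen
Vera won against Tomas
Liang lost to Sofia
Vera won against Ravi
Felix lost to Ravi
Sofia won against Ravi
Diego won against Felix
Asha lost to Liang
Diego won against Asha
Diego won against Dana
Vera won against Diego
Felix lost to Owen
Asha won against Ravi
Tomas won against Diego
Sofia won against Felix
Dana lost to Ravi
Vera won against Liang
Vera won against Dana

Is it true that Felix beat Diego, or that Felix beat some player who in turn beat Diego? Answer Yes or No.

Felix did not beat Diego directly.
Felix beat Tomas, Dana. Of those, Tomas beat Diego.

Yes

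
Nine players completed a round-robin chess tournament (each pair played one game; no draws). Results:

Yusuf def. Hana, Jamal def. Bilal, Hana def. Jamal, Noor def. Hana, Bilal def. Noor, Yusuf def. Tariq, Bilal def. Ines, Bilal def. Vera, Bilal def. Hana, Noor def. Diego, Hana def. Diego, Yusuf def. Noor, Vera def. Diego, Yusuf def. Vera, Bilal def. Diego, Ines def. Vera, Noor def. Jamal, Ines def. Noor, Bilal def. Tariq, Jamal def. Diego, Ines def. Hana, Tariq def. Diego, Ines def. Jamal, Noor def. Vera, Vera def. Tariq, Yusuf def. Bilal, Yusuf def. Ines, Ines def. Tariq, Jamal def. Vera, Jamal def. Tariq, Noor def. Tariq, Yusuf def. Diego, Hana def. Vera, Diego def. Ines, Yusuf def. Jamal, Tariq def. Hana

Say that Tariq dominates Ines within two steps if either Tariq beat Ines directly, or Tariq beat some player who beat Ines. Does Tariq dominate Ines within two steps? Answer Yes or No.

Tariq did not beat Ines directly.
Tariq beat Hana, Diego. Of those, Diego beat Ines.

Yes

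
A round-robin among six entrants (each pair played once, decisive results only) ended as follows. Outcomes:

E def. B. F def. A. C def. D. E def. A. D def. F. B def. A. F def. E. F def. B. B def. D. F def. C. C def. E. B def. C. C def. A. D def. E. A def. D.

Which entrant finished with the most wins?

F

Win totals: A 1, B 3, C 3, D 2, E 2, F 4.
F leads with 4 wins (next highest: 3).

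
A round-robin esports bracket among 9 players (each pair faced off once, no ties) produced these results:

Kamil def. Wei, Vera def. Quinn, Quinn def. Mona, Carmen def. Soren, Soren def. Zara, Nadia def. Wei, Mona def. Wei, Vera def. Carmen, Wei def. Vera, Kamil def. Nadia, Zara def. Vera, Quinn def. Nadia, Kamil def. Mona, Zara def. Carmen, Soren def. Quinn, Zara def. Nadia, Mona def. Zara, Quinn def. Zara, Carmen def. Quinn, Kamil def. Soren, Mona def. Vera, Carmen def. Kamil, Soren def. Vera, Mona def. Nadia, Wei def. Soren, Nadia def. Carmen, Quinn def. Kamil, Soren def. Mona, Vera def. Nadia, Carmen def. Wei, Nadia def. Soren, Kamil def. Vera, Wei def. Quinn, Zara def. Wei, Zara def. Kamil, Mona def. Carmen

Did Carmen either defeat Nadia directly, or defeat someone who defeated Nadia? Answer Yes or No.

Carmen did not beat Nadia directly.
Carmen beat Soren, Wei, Quinn, Kamil. Of those, Quinn beat Nadia.

Yes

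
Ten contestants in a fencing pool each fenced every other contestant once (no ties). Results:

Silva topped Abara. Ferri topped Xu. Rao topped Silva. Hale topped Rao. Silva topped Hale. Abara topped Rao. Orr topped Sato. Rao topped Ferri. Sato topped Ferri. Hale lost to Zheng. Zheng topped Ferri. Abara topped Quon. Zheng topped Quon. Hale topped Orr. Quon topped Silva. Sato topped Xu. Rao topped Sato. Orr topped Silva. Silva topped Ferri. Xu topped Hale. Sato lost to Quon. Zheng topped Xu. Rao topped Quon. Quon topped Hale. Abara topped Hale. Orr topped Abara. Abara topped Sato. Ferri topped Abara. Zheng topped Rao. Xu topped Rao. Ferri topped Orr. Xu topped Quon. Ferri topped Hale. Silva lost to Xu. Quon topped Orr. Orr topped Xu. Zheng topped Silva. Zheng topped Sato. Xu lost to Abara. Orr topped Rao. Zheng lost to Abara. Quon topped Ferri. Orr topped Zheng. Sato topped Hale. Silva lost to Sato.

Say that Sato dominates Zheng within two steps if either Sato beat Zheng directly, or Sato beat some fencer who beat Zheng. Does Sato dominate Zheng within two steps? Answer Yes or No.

No

Sato did not beat Zheng directly.
Sato beat Hale, Silva, Xu, Ferri, but each of them lost to Zheng. No two-step path.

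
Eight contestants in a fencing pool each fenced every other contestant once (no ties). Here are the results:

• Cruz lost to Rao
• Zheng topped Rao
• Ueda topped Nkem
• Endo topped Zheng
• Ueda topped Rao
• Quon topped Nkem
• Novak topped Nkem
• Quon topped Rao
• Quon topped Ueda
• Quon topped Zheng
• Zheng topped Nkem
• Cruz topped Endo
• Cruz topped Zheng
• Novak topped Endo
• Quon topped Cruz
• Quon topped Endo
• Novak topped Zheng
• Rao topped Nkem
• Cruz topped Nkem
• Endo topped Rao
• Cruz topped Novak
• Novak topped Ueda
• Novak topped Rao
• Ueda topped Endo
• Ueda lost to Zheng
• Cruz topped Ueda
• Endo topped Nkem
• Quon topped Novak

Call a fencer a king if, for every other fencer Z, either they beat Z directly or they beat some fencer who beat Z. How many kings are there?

Cruz cannot reach Quon in two steps.
Rao cannot reach Quon in two steps.
Zheng cannot reach Quon, Novak in two steps.
Quon reaches everyone (king).
Novak cannot reach Quon in two steps.
Ueda cannot reach Quon, Novak in two steps.
Endo cannot reach Quon, Novak in two steps.
Nkem cannot reach Cruz, Rao, Zheng, Quon, Novak, Ueda, Endo in two steps.
Kings: Quon — 1.

1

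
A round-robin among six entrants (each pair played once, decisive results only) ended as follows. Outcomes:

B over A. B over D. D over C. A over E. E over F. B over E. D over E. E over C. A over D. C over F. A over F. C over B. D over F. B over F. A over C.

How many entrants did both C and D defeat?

1

C beat: B, F.
D beat: C, E, F.
Both beat: F — 1.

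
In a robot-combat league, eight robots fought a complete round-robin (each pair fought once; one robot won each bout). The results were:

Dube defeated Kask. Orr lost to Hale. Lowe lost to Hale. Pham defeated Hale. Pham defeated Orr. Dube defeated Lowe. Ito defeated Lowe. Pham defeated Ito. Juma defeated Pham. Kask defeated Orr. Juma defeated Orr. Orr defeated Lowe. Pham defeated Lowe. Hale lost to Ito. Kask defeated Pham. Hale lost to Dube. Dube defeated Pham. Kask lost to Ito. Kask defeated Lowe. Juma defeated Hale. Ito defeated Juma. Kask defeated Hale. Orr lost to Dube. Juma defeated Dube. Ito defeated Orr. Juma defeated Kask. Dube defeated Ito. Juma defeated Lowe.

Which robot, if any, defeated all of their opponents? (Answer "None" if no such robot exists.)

None

Highest win total is Juma with 6 (out of 7 possible).
Juma lost to Ito, so no robot went undefeated.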